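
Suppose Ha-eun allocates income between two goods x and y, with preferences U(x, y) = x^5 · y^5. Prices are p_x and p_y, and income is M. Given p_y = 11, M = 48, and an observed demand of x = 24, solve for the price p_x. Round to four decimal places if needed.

The MRS is y/x. Set MRS = p_x/p_y.
Rearranging, p_y·y = p_x·x. Substituting into the budget gives p_x·x·(1 + 1) = M.
Demand: x*(p_x,p_y,M) = 0.5·M/p_x and y* = 0.5·M/p_y.
Set x* = 24 in the demand function and solve for p_x: p_x = 1.

p_x = 1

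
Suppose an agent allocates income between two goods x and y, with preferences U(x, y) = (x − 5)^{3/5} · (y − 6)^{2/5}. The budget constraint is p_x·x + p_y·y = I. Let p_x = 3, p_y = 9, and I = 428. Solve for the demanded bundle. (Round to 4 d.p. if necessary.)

This is Cobb-Douglas in (x−5, y−6): tangency gives 0.6·p_y·(y−6) = 0.4·p_x·(x−5).
Substituting into the budget: x* = 5 + 0.6·(I − 5·p_x − 6·p_y)/p_x, and y* = 6 + 0.4·(…)/p_y.
Discretionary income = 428 − 5·3 − 6·9 = 359; x* = 5 + 0.6·359/3 = 76.8; y* = 6 + 0.4·359/9 = 21.9556.

x* = 76.8, y* = 21.9556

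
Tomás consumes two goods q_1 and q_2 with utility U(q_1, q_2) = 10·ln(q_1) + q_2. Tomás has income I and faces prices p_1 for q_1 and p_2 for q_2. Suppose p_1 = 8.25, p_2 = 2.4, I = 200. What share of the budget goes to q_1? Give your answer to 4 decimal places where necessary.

MU_q_1 = 10/q_1, MU_q_2 = 1. Tangency: 10/q_1 = p_1/p_2.
So q_1*(p_1,p_2) = 10·p_2/p_1, independent of income; and q_2* = (I − 10·p_2)/p_2.
At the given prices: q_1* = 10·2.4/8.25 = 2.9091, and q_2* = 73.3333.
Expenditure on q_1: 8.25·2.9091 = 24; share = 0.12.

share on q_1 = 0.12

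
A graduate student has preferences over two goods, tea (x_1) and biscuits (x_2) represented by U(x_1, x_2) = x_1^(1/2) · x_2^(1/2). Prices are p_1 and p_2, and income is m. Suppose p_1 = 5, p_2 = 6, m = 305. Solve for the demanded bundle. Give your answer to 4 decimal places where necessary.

x_1* = 30.5, x_2* = 25.4167

MU_x_1/MU_x_2 = (0.5·x_2)/(0.5·x_1); tangency sets this equal to p_1/p_2.
Rearranging, p_2·x_2 = p_1·x_1. Substituting into the budget gives p_1·x_1·(1 + 1) = m.
Demand: x_1*(p_1,p_2,m) = 0.5·m/p_1 and x_2* = 0.5·m/p_2.
At p_1=5, p_2=6, m=305: x_1* = 0.5·305/5 = 30.5, x_2* = 25.4167.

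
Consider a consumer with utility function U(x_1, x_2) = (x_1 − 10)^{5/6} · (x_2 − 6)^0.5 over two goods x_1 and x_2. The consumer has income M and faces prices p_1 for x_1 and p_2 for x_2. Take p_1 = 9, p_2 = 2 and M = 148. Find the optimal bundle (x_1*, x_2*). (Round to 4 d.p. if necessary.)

This is Cobb-Douglas in (x_1−10, x_2−6): tangency gives 5/6·p_2·(x_2−6) = 0.5·p_1·(x_1−10).
After buying the subsistence bundle (10, 6), a share 0.625 of the remaining income goes to x_1: x_1* = 10 + 0.625·(M − 10p_1 − 6p_2)/p_1.
Discretionary income = 148 − 10·9 − 6·2 = 46; x_1* = 10 + 0.625·46/9 = 13.1944; x_2* = 6 + 0.375·46/2 = 14.625.

x_1* = 13.1944, x_2* = 14.625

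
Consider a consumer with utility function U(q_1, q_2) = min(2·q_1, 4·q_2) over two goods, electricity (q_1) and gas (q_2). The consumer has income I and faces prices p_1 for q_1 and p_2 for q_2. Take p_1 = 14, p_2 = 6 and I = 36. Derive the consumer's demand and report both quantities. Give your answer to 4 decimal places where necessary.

With perfect complements, no substitution: consume in ratio q_1:q_2 = 4:2.
Budget: p_1·q_1 + p_2·(1/2)·q_1 = I, so (4·p_1 + 2·p_2)·q_1 = 4·I.
Demand: q_1*(p_1,p_2,I) = 4·I/(4·p_1 + 2·p_2), q_2* = 2·I/(4·p_1 + 2·p_2).
Here 4·14 + 2·6 = 68, giving q_1* = 2.1176 and q_2* = 1.0588.

q_1* = 2.1176, q_2* = 1.0588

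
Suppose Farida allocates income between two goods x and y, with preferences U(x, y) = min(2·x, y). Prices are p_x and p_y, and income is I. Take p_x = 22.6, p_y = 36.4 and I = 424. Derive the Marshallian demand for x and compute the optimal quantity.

Leontief preferences: the optimum is at the kink where x/1 = y/2, i.e. y = 2·x.
Budget: p_x·x + p_y·2·x = I, so (p_x + 2·p_y)·x = I.
Demand: x*(p_x,p_y,I) = I/(p_x + 2·p_y), y* = 2·I/(p_x + 2·p_y).
Here 22.6 + 2·36.4 = 95.4, giving x* = 4.4444.

x* = 4.4444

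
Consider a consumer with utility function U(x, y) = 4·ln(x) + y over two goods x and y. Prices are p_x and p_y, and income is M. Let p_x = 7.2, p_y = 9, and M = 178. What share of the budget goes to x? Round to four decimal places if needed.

share on x = 0.2022

MU_x = 4/x, MU_y = 1. Tangency: 4/x = p_x/p_y.
So x*(p_x,p_y) = 4·p_y/p_x, independent of income; and y* = (M − 4·p_y)/p_y.
At the given prices: x* = 4·9/7.2 = 5, and y* = 15.7778.
Expenditure on x: 7.2·5 = 36; share = 0.2022.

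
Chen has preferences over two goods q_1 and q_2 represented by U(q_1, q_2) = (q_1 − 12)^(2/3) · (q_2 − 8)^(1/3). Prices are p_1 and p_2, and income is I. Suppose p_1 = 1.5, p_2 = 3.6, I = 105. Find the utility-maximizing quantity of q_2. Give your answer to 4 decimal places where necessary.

MRS = 2·(q_2−8)/(q_1−12). Tangency with p_1/p_2 gives q_2−8 = (1/2)·(p_1/p_2)·(q_1−12).
After buying the subsistence bundle (12, 8), a share 2/3 of the remaining income goes to q_1: q_1* = 12 + 2/3·(I − 12p_1 − 8p_2)/p_1.
Discretionary income = 105 − 12·1.5 − 8·3.6 = 58.2; q_2* = 8 + 1/3·58.2/3.6 = 13.3889.

q_2* = 13.3889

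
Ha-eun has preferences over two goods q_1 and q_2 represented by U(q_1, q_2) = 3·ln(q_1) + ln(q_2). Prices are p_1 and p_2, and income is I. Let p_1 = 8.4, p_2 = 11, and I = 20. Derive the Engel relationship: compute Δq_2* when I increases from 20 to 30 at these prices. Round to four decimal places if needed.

Tangency: MRS = 3·q_2/q_1 = p_1/p_2.
So 3·p_2·q_2 = p_1·q_1; combined with the budget, a share 0.75 of income goes to q_1.
Demand: q_1*(p_1,p_2,I) = 0.75·I/p_1 and q_2* = 0.25·I/p_2.
At p_1=8.4, p_2=11, I=20: q_2* = 0.25·20/11 = 0.4545.
At I' = 30: q_2* = 0.6818. Change: 0.6818 − 0.4545 = 0.2273.

Δq_2* = 0.2273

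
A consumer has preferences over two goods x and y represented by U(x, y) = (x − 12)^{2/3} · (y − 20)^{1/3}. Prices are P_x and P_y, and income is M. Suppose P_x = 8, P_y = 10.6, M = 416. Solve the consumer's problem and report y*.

y* = 23.3962

Let x' = x−12, y' = y−20. MRS = 2·y'/x' = P_x/P_y.
Substituting into the budget: x* = 12 + 2/3·(M − 12·P_x − 20·P_y)/P_x, and y* = 20 + 1/3·(…)/P_y.
Discretionary income = 416 − 12·8 − 20·10.6 = 108; y* = 20 + 1/3·108/10.6 = 23.3962.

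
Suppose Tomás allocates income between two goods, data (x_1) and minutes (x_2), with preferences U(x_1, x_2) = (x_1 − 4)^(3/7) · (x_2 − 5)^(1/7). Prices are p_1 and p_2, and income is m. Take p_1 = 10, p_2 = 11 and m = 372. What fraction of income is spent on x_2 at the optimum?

share on x_2 = 0.334

This is Cobb-Douglas in (x_1−4, x_2−5): tangency gives 3/7·p_2·(x_2−5) = 1/7·p_1·(x_1−4).
Substituting into the budget: x_1* = 4 + 0.75·(m − 4·p_1 − 5·p_2)/p_1, and x_2* = 5 + 0.25·(…)/p_2.
Discretionary income = 372 − 4·10 − 5·11 = 277; x_1* = 4 + 0.75·277/10 = 24.775; x_2* = 5 + 0.25·277/11 = 11.2955.
Expenditure on x_2: 11·11.2955 = 124.25; share = 0.334.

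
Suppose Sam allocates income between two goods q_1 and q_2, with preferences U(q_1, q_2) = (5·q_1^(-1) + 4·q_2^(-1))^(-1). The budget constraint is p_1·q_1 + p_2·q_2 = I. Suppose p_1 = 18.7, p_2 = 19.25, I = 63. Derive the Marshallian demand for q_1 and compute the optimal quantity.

q_1* = 1.7662

Substitute q_2 = (q_2/q_1)·q_1 into the budget: q_1* = I/(p_1 + p_2·(q_2/q_1)).
Numerically q_2/q_1 = 0.881557, so q_1* = 63/(18.7 + 19.25·0.881557) = 1.7662.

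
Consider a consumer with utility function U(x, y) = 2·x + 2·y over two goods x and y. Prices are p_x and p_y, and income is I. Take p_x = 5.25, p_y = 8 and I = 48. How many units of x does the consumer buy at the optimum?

Linear utility — the consumer picks whichever good has higher MU/price: 2/5.25 = 0.381 vs 2/8 = 0.25.
x gives more utility per dollar, so spend all income on x: x* = I/p_x, y* = 0.
Numerically: x* = 9.1429, y* = 0.

x* = 9.1429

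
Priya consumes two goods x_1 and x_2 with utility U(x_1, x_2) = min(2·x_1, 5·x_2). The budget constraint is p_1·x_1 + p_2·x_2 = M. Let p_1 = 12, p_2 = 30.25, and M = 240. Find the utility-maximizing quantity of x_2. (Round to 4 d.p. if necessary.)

Here 5·12 + 2·30.25 = 120.5, giving x_2* = 3.9834.

x_2* = 3.9834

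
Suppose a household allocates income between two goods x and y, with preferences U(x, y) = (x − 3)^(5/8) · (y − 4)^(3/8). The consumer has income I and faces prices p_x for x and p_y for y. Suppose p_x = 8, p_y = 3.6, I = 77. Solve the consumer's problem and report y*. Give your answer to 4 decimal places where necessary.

MRS = (5/3)·(y−4)/(x−3). Tangency with p_x/p_y gives y−4 = (3/5)·(p_x/p_y)·(x−3).
Substituting into the budget: x* = 3 + 0.625·(I − 3·p_x − 4·p_y)/p_x, and y* = 4 + 0.375·(…)/p_y.
Discretionary income = 77 − 3·8 − 4·3.6 = 38.6; y* = 4 + 0.375·38.6/3.6 = 8.0208.

y* = 8.0208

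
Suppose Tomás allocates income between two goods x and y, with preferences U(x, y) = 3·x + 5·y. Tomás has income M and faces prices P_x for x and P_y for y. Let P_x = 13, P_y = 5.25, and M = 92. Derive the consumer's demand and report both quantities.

x* = 0, y* = 17.5238

y gives more utility per dollar, so spend all income on y: y* = M/P_y, x* = 0.
Numerically: x* = 0, y* = 17.5238.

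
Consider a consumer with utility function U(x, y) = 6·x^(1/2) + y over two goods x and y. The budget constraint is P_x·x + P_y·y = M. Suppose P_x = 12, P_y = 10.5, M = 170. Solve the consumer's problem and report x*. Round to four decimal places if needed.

x* = 6.8906

Utility is quasi-linear in y; the FOC for x is 3/√x = P_x/P_y.
Thus x* = (3·P_y/P_x)² — independent of M — with the rest of income spent on y.
Plugging in: x* = (3·10.5/12)² = 6.8906.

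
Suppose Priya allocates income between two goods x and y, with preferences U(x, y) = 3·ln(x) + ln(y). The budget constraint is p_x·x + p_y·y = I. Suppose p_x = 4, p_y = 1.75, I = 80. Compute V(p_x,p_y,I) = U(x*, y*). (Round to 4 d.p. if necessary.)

V = 10.5603

The MRS is 3·y/x. Set MRS = p_x/p_y.
Rearranging, p_y·y = (1/3)·p_x·x. Substituting into the budget gives p_x·x·(1 + (1/3)) = I.
Demand: x*(p_x,p_y,I) = 0.75·I/p_x and y* = 0.25·I/p_y.
At p_x=4, p_y=1.75, I=80: x* = 0.75·80/4 = 15, y* = 11.4286.
Utility at the optimum: U(15, 11.4286) = 10.5603.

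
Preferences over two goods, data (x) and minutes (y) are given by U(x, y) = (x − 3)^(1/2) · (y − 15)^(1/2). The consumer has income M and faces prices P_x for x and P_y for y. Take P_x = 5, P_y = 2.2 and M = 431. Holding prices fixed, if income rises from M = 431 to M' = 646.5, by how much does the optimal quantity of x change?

Δx* = 21.55

Let x' = x−3, y' = y−15. MRS = y'/x' = P_x/P_y.
After buying the subsistence bundle (3, 15), a share 0.5 of the remaining income goes to x: x* = 3 + 0.5·(M − 3P_x − 15P_y)/P_x.
Discretionary income = 431 − 3·5 − 15·2.2 = 383; x* = 3 + 0.5·383/5 = 41.3.
At M' = 646.5: x* = 62.85. Change: 62.85 − 41.3 = 21.55.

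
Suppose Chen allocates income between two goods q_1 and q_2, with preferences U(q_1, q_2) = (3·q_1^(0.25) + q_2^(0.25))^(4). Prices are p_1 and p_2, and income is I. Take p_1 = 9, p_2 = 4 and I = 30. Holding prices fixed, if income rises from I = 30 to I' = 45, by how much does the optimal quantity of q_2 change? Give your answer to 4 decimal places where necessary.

MRS = MU_q_1/MU_q_2 = 3·(q_2/q_1)^(0.75). Set equal to p_1/p_2.
Solve for the ratio: q_2/q_1 = [(1/3)·p_1/p_2]^(4/3).
With the ratio pinned down, the budget gives q_1* = I/(p_1 + p_2·(q_2/q_1)) and q_2* = (q_2/q_1)·q_1*.
Numerically q_2/q_1 = 0.68142, so q_1* = 30/(9 + 4·0.68142) = 2.5585 and q_2* = 0.68142·2.5585 = 1.7434.
At I' = 45: q_2* = 2.6151. Change: 2.6151 − 1.7434 = 0.8717.

Δq_2* = 0.8717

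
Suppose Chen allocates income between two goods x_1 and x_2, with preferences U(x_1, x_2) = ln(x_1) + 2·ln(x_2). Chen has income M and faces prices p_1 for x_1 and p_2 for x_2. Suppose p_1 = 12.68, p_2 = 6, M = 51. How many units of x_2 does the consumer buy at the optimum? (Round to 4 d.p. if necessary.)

Tangency: MRS = (1/2)·x_2/x_1 = p_1/p_2.
Rearranging, p_2·x_2 = 2·p_1·x_1. Substituting into the budget gives p_1·x_1·(1 + 2) = M.
Demand: x_1*(p_1,p_2,M) = 1/3·M/p_1 and x_2* = 2/3·M/p_2.
At p_1=12.68, p_2=6, M=51: x_2* = 2/3·51/6 = 5.6667.

x_2* = 5.6667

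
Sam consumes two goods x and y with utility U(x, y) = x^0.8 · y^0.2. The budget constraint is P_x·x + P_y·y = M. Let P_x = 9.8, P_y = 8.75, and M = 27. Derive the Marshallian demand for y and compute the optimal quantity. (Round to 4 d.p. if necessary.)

The MRS is 4·y/x. Set MRS = P_x/P_y.
Rearranging, P_y·y = (1/4)·P_x·x. Substituting into the budget gives P_x·x·(1 + (1/4)) = M.
Demand: x*(P_x,P_y,M) = 0.8·M/P_x and y* = 0.2·M/P_y.
At P_x=9.8, P_y=8.75, M=27: y* = 0.2·27/8.75 = 0.6171.

y* = 0.6171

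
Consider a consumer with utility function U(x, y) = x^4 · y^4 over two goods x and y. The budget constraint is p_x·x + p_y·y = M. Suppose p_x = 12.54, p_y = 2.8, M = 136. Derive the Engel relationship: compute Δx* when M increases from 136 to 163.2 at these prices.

The MRS is y/x. Set MRS = p_x/p_y.
Rearranging, p_y·y = p_x·x. Substituting into the budget gives p_x·x·(1 + 1) = M.
Demand: x*(p_x,p_y,M) = 0.5·M/p_x and y* = 0.5·M/p_y.
At p_x=12.54, p_y=2.8, M=136: x* = 0.5·136/12.54 = 5.4226.
At M' = 163.2: x* = 6.5072. Change: 6.5072 − 5.4226 = 1.0845.

Δx* = 1.0845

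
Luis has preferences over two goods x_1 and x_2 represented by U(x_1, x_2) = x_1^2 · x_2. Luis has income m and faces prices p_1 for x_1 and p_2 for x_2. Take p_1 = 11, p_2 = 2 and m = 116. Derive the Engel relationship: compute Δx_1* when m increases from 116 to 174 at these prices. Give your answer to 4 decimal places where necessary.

Demand: x_1*(p_1,p_2,m) = 2/3·m/p_1 and x_2* = 1/3·m/p_2.
At p_1=11, p_2=2, m=116: x_1* = 2/3·116/11 = 7.0303.
At m' = 174: x_1* = 10.5455. Change: 10.5455 − 7.0303 = 3.5152.

Δx_1* = 3.5152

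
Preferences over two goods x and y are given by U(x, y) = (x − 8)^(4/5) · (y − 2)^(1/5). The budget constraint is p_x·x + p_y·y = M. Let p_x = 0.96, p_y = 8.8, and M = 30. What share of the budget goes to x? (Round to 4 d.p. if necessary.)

Let x' = x−8, y' = y−2. MRS = 4·y'/x' = p_x/p_y.
Substituting into the budget: x* = 8 + 0.8·(M − 8·p_x − 2·p_y)/p_x, and y* = 2 + 0.2·(…)/p_y.
Discretionary income = 30 − 8·0.96 − 2·8.8 = 4.72; x* = 8 + 0.8·4.72/0.96 = 11.9333; y* = 2 + 0.2·4.72/8.8 = 2.1073.
Expenditure on x: 0.96·11.9333 = 11.456; share = 0.3819.

share on x = 0.3819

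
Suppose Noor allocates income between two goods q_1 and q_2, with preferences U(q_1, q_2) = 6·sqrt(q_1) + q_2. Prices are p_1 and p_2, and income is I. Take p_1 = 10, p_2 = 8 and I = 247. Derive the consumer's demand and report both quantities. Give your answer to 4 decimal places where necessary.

Thus q_1* = (3·p_2/p_1)² — independent of I — with the rest of income spent on q_2.
Plugging in: q_1* = (3·8/10)² = 5.76, q_2* = 23.675.

q_1* = 5.76, q_2* = 23.675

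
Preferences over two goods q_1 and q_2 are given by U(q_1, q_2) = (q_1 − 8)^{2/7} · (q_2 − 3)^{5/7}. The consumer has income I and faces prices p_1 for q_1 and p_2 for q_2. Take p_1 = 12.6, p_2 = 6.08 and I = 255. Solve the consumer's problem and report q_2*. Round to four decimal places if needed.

MRS = (2/5)·(q_2−3)/(q_1−8). Tangency with p_1/p_2 gives q_2−3 = (5/2)·(p_1/p_2)·(q_1−8).
After buying the subsistence bundle (8, 3), a share 2/7 of the remaining income goes to q_1: q_1* = 8 + 2/7·(I − 8p_1 − 3p_2)/p_1.
Discretionary income = 255 − 8·12.6 − 3·6.08 = 135.96; q_2* = 3 + 5/7·135.96/6.08 = 18.9727.

q_2* = 18.9727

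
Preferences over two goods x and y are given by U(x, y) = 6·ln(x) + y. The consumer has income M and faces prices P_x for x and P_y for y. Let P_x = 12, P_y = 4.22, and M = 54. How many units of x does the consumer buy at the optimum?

x* = 2.11

Set MRS = P_x/P_y: (6/x)/1 = P_x/P_y.
So x*(P_x,P_y) = 6·P_y/P_x, independent of income; and y* = (M − 6·P_y)/P_y.
At the given prices: x* = 6·4.22/12 = 2.11.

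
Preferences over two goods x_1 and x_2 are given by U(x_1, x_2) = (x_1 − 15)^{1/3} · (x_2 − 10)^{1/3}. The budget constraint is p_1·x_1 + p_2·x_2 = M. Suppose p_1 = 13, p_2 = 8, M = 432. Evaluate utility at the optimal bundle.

V = 3.8985

MRS = (x_2−10)/(x_1−15). Tangency with p_1/p_2 gives x_2−10 = (p_1/p_2)·(x_1−15).
After buying the subsistence bundle (15, 10), a share 0.5 of the remaining income goes to x_1: x_1* = 15 + 0.5·(M − 15p_1 − 10p_2)/p_1.
Discretionary income = 432 − 15·13 − 10·8 = 157; x_1* = 15 + 0.5·157/13 = 21.0385; x_2* = 10 + 0.5·157/8 = 19.8125.
Utility at the optimum: U(21.0385, 19.8125) = 3.8985.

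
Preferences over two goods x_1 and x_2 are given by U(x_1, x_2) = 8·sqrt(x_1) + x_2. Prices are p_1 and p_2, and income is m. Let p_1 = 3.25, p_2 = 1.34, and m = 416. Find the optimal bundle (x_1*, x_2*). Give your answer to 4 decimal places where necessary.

x_1* = 2.72, x_2* = 303.8508

MU_x_1 = 4/√x_1, MU_x_2 = 1. Tangency: 4/√x_1 = p_1/p_2.
Solve: √x_1 = 4·p_2/p_1, so x_1*(p_1,p_2) = (4·p_2/p_1)², and x_2* = (m − p_1·x_1*)/p_2.
Plugging in: x_1* = (4·1.34/3.25)² = 2.72, x_2* = 303.8508.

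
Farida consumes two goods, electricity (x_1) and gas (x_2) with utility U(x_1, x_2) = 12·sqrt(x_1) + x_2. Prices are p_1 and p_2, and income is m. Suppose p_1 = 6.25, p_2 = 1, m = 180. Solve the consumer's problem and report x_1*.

x_1* = 0.9216

Plugging in: x_1* = (6·1/6.25)² = 0.9216.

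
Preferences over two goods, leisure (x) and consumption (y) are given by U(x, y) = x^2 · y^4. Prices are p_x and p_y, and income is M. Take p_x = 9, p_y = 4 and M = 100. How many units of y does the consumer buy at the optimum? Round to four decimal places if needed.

MU_x/MU_y = (2·y)/(4·x); tangency sets this equal to p_x/p_y.
Rearranging, p_y·y = 2·p_x·x. Substituting into the budget gives p_x·x·(1 + 2) = M.
Demand: x*(p_x,p_y,M) = 1/3·M/p_x and y* = 2/3·M/p_y.
At p_x=9, p_y=4, M=100: y* = 2/3·100/4 = 16.6667.

y* = 16.6667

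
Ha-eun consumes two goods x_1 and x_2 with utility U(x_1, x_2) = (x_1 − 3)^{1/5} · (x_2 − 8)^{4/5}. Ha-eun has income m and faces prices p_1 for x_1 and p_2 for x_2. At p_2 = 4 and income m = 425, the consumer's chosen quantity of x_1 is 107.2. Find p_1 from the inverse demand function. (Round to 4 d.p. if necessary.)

Let x_1' = x_1−3, x_2' = x_2−8. MRS = (1/4)·x_2'/x_1' = p_1/p_2.
Substituting into the budget: x_1* = 3 + 0.2·(m − 3·p_1 − 8·p_2)/p_1, and x_2* = 8 + 0.8·(…)/p_2.
Set x_1* = 107.2 in the demand function and solve for p_1: p_1 = 0.75.

p_1 = 0.75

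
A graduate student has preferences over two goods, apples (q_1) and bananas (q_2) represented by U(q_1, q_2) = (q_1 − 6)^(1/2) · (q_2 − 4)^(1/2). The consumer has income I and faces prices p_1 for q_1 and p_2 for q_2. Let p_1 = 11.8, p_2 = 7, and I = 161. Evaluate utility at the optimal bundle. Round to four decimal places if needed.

V = 3.4219

Let q_1' = q_1−6, q_2' = q_2−4. MRS = q_2'/q_1' = p_1/p_2.
Substituting into the budget: q_1* = 6 + 0.5·(I − 6·p_1 − 4·p_2)/p_1, and q_2* = 4 + 0.5·(…)/p_2.
Discretionary income = 161 − 6·11.8 − 4·7 = 62.2; q_1* = 6 + 0.5·62.2/11.8 = 8.6356; q_2* = 4 + 0.5·62.2/7 = 8.4429.
Utility at the optimum: U(8.6356, 8.4429) = 3.4219.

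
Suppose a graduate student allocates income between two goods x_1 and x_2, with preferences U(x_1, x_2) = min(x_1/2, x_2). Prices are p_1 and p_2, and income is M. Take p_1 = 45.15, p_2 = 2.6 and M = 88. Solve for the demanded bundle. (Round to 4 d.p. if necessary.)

x_1* = 1.8945, x_2* = 0.9473

Leontief preferences: the optimum is at the kink where x_1/2 = x_2/1, i.e. x_2 = (1/2)·x_1.
Budget: p_1·x_1 + p_2·(1/2)·x_1 = M, so (2·p_1 + p_2)·x_1 = 2·M.
Demand: x_1*(p_1,p_2,M) = 2·M/(2·p_1 + p_2), x_2* = M/(2·p_1 + p_2).
Here 2·45.15 + 2.6 = 92.9, giving x_1* = 1.8945 and x_2* = 0.9473.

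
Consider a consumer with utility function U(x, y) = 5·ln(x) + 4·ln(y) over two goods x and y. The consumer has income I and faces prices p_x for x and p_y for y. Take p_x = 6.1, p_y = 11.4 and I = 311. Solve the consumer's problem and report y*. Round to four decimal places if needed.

MU_x/MU_y = (5·y)/(4·x); tangency sets this equal to p_x/p_y.
Rearranging, p_y·y = (4/5)·p_x·x. Substituting into the budget gives p_x·x·(1 + (4/5)) = I.
Demand: x*(p_x,p_y,I) = 5/9·I/p_x and y* = 4/9·I/p_y.
At p_x=6.1, p_y=11.4, I=311: y* = 4/9·311/11.4 = 12.1248.

y* = 12.1248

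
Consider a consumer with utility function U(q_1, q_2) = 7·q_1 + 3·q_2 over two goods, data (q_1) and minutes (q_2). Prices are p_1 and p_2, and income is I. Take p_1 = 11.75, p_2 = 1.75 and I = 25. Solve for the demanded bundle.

q_1* = 0, q_2* = 14.2857

q_2 gives more utility per dollar, so spend all income on q_2: q_2* = I/p_2, q_1* = 0.
Numerically: q_1* = 0, q_2* = 14.2857.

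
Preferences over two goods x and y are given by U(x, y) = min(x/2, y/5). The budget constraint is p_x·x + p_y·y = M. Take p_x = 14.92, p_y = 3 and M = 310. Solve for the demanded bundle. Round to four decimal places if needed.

With perfect complements, no substitution: consume in ratio x:y = 2:5.
Budget: p_x·x + p_y·(5/2)·x = M, so (2·p_x + 5·p_y)·x = 2·M.
Demand: x*(p_x,p_y,M) = 2·M/(2·p_x + 5·p_y), y* = 5·M/(2·p_x + 5·p_y).
Here 2·14.92 + 5·3 = 44.84, giving x* = 13.8269 and y* = 34.5674.

x* = 13.8269, y* = 34.5674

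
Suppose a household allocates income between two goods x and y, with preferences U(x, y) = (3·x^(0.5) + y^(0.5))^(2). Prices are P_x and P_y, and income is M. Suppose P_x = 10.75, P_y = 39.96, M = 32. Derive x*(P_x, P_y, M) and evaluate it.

From the CES first-order condition, 3·(y/x)^(0.5) = P_x/P_y.
Solve for the ratio: y/x = [(1/3)·P_x/P_y]^(2).
Substitute y = (y/x)·x into the budget: x* = M/(P_x + P_y·(y/x)).
Numerically y/x = 0.008041, so x* = 32/(10.75 + 39.96·0.008041) = 2.8903.

x* = 2.8903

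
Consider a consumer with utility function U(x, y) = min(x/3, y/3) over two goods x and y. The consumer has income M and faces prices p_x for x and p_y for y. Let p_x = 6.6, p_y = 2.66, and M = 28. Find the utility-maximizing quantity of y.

y* = 3.0238

With perfect complements, no substitution: consume in ratio x:y = 3:3.
Budget: p_x·x + p_y·x = M, so (3·p_x + 3·p_y)·x = 3·M.
Demand: x*(p_x,p_y,M) = 3·M/(3·p_x + 3·p_y), y* = 3·M/(3·p_x + 3·p_y).
Here 3·6.6 + 3·2.66 = 27.78, giving y* = 3.0238.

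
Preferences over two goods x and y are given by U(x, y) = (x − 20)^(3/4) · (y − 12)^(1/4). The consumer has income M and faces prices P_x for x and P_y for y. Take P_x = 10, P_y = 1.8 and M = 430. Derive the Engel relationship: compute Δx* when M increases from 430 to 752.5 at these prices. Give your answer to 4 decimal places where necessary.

This is Cobb-Douglas in (x−20, y−12): tangency gives 0.75·P_y·(y−12) = 0.25·P_x·(x−20).
Substituting into the budget: x* = 20 + 0.75·(M − 20·P_x − 12·P_y)/P_x, and y* = 12 + 0.25·(…)/P_y.
Discretionary income = 430 − 20·10 − 12·1.8 = 208.4; x* = 20 + 0.75·208.4/10 = 35.63.
At M' = 752.5: x* = 59.8175. Change: 59.8175 − 35.63 = 24.1875.

Δx* = 24.1875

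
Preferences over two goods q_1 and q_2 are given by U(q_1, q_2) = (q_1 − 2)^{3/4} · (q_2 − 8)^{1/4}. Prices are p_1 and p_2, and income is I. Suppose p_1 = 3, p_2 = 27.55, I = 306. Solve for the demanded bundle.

q_1* = 21.9, q_2* = 8.7223

Discretionary income = 306 − 2·3 − 8·27.55 = 79.6; q_1* = 2 + 0.75·79.6/3 = 21.9; q_2* = 8 + 0.25·79.6/27.55 = 8.7223.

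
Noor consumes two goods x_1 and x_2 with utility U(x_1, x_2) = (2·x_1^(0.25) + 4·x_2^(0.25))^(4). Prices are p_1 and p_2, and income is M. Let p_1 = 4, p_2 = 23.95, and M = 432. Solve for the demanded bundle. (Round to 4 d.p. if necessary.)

x_1* = 45.2321, x_2* = 10.4832

From the CES first-order condition, (1/2)·(x_2/x_1)^(0.75) = p_1/p_2.
Hence x_2/x_1 = (2·p_1/p_2)^(1/(0.75)), i.e. raised to the 4/3 power.
With the ratio pinned down, the budget gives x_1* = M/(p_1 + p_2·(x_2/x_1)) and x_2* = (x_2/x_1)·x_1*.
Numerically x_2/x_1 = 0.231764, so x_1* = 432/(4 + 23.95·0.231764) = 45.2321 and x_2* = 0.231764·45.2321 = 10.4832.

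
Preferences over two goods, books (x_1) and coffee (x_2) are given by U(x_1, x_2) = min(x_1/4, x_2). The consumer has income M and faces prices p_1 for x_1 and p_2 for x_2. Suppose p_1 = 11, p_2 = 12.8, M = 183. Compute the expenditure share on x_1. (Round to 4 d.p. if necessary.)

Leontief preferences: the optimum is at the kink where x_1/4 = x_2/1, i.e. x_2 = (1/4)·x_1.
Budget: p_1·x_1 + p_2·(1/4)·x_1 = M, so (4·p_1 + p_2)·x_1 = 4·M.
Demand: x_1*(p_1,p_2,M) = 4·M/(4·p_1 + p_2), x_2* = M/(4·p_1 + p_2).
Here 4·11 + 12.8 = 56.8, giving x_1* = 12.8873 and x_2* = 3.2218.
Expenditure on x_1: 11·12.8873 = 141.7606; share = 0.7746.

share on x_1 = 0.7746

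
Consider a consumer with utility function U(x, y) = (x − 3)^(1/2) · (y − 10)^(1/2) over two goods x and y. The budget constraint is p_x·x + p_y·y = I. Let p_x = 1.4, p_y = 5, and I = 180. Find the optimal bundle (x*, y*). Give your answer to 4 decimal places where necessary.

Substituting into the budget: x* = 3 + 0.5·(I − 3·p_x − 10·p_y)/p_x, and y* = 10 + 0.5·(…)/p_y.
Discretionary income = 180 − 3·1.4 − 10·5 = 125.8; x* = 3 + 0.5·125.8/1.4 = 47.9286; y* = 10 + 0.5·125.8/5 = 22.58.

x* = 47.9286, y* = 22.58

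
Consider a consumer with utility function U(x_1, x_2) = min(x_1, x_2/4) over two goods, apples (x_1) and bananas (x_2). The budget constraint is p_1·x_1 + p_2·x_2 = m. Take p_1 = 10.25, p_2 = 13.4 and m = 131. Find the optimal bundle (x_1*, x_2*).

With perfect complements, no substitution: consume in ratio x_1:x_2 = 1:4.
Budget: p_1·x_1 + p_2·4·x_1 = m, so (p_1 + 4·p_2)·x_1 = m.
Demand: x_1*(p_1,p_2,m) = m/(p_1 + 4·p_2), x_2* = 4·m/(p_1 + 4·p_2).
Here 10.25 + 4·13.4 = 63.85, giving x_1* = 2.0517 and x_2* = 8.2067.

x_1* = 2.0517, x_2* = 8.2067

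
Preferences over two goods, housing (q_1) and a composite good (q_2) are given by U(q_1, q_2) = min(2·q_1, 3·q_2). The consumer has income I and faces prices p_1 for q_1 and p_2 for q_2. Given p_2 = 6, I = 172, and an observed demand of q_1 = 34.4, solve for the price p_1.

p_1 = 1

Leontief preferences: the optimum is at the kink where q_1/3 = q_2/2, i.e. q_2 = (2/3)·q_1.
Budget: p_1·q_1 + p_2·(2/3)·q_1 = I, so (3·p_1 + 2·p_2)·q_1 = 3·I.
Demand: q_1*(p_1,p_2,I) = 3·I/(3·p_1 + 2·p_2), q_2* = 2·I/(3·p_1 + 2·p_2).
Set q_1* = 34.4 in the demand function and solve for p_1: p_1 = 1.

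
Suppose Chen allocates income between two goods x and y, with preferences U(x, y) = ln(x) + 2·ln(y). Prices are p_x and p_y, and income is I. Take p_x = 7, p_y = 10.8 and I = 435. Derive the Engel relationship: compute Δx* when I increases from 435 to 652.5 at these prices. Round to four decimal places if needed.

Demand: x*(p_x,p_y,I) = 1/3·I/p_x and y* = 2/3·I/p_y.
At p_x=7, p_y=10.8, I=435: x* = 1/3·435/7 = 20.7143.
At I' = 652.5: x* = 31.0714. Change: 31.0714 − 20.7143 = 10.3571.

Δx* = 10.3571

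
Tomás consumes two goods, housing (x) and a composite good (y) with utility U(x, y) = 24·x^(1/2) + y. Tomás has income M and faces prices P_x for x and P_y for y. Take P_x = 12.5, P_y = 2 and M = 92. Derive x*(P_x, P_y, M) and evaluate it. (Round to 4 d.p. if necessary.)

x* = 3.6864

MU_x = 12/√x, MU_y = 1. Tangency: 12/√x = P_x/P_y.
Thus x* = (12·P_y/P_x)² — independent of M — with the rest of income spent on y.
Plugging in: x* = (12·2/12.5)² = 3.6864.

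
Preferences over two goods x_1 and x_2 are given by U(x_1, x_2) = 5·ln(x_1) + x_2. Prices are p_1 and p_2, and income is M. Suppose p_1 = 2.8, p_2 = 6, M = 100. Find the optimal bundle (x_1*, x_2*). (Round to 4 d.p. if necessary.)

x_1* = 10.7143, x_2* = 11.6667

Set MRS = p_1/p_2: (5/x_1)/1 = p_1/p_2.
So x_1*(p_1,p_2) = 5·p_2/p_1, independent of income; and x_2* = (M − 5·p_2)/p_2.
At the given prices: x_1* = 5·6/2.8 = 10.7143, and x_2* = 11.6667.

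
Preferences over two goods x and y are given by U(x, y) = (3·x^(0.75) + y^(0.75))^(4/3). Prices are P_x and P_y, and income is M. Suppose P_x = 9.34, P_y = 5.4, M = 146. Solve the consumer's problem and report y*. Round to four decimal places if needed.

MU_x ∝ 3·x^(-0.25), MU_y ∝ y^(-0.25), so MRS = 3·(y/x)^(0.25) = P_x/P_y.
Solve for the ratio: y/x = [(1/3)·P_x/P_y]^(4).
Substitute y = (y/x)·x into the budget: x* = M/(P_x + P_y·(y/x)).
Numerically y/x = 0.110491, so x* = 146/(9.34 + 5.4·0.110491) = 14.6931 and y* = 0.110491·14.6931 = 1.6235.

y* = 1.6235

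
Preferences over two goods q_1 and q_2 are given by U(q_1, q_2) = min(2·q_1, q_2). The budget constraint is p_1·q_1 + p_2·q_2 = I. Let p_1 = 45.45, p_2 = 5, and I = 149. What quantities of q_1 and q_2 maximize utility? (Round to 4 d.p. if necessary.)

q_1* = 2.6871, q_2* = 5.3742

Leontief preferences: the optimum is at the kink where q_1/1 = q_2/2, i.e. q_2 = 2·q_1.
Budget: p_1·q_1 + p_2·2·q_1 = I, so (p_1 + 2·p_2)·q_1 = I.
Demand: q_1*(p_1,p_2,I) = I/(p_1 + 2·p_2), q_2* = 2·I/(p_1 + 2·p_2).
Here 45.45 + 2·5 = 55.45, giving q_1* = 2.6871 and q_2* = 5.3742.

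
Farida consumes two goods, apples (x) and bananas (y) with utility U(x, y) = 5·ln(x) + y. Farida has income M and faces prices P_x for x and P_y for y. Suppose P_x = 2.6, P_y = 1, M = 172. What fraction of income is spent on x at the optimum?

share on x = 0.0291

MU_x = 5/x, MU_y = 1. Tangency: 5/x = P_x/P_y.
So x*(P_x,P_y) = 5·P_y/P_x, independent of income; and y* = (M − 5·P_y)/P_y.
At the given prices: x* = 5·1/2.6 = 1.9231, and y* = 167.
Expenditure on x: 2.6·1.9231 = 5; share = 0.0291.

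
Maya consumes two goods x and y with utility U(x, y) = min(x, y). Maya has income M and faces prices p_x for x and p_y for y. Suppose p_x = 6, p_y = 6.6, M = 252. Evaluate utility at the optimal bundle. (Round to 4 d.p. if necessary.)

V = 20

Here 6 + 6.6 = 12.6, giving x* = 20 and y* = 20.
Utility at the optimum: U(20, 20) = 20.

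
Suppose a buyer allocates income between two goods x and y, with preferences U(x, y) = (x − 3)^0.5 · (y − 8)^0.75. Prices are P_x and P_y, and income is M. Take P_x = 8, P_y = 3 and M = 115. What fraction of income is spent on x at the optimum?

After buying the subsistence bundle (3, 8), a share 0.4 of the remaining income goes to x: x* = 3 + 0.4·(M − 3P_x − 8P_y)/P_x.
Discretionary income = 115 − 3·8 − 8·3 = 67; x* = 3 + 0.4·67/8 = 6.35; y* = 8 + 0.6·67/3 = 21.4.
Expenditure on x: 8·6.35 = 50.8; share = 0.4417.

share on x = 0.4417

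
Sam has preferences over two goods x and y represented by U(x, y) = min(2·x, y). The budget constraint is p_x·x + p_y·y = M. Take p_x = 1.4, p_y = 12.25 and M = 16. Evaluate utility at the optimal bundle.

V = 1.2355

Demand: x*(p_x,p_y,M) = M/(p_x + 2·p_y), y* = 2·M/(p_x + 2·p_y).
Here 1.4 + 2·12.25 = 25.9, giving x* = 0.6178 and y* = 1.2355.
Utility at the optimum: U(0.6178, 1.2355) = 1.2355.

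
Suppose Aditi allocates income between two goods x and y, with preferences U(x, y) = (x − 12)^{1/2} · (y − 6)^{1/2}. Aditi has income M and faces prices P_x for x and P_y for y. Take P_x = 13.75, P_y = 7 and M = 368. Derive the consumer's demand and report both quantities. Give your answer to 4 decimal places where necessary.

x* = 17.8545, y* = 17.5

Substituting into the budget: x* = 12 + 0.5·(M − 12·P_x − 6·P_y)/P_x, and y* = 6 + 0.5·(…)/P_y.
Discretionary income = 368 − 12·13.75 − 6·7 = 161; x* = 12 + 0.5·161/13.75 = 17.8545; y* = 6 + 0.5·161/7 = 17.5.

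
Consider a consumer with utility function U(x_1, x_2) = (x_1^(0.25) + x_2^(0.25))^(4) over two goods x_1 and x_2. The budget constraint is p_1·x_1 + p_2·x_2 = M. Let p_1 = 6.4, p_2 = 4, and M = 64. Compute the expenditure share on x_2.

MRS = MU_x_1/MU_x_2 = (x_2/x_1)^(0.75). Set equal to p_1/p_2.
Hence x_2/x_1 = (p_1/p_2)^(1/(0.75)), i.e. raised to the 4/3 power.
With the ratio pinned down, the budget gives x_1* = M/(p_1 + p_2·(x_2/x_1)) and x_2* = (x_2/x_1)·x_1*.
Numerically x_2/x_1 = 1.871371, so x_1* = 64/(6.4 + 4·1.871371) = 4.6091 and x_2* = 1.871371·4.6091 = 8.6254.
Expenditure on x_2: 4·8.6254 = 34.5016; share = 0.5391.

share on x_2 = 0.5391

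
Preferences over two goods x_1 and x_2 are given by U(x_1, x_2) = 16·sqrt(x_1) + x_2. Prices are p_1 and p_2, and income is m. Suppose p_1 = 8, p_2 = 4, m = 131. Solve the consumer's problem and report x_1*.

Utility is quasi-linear in x_2; the FOC for x_1 is 8/√x_1 = p_1/p_2.
Solve: √x_1 = 8·p_2/p_1, so x_1*(p_1,p_2) = (8·p_2/p_1)², and x_2* = (m − p_1·x_1*)/p_2.
Plugging in: x_1* = (8·4/8)² = 16.

x_1* = 16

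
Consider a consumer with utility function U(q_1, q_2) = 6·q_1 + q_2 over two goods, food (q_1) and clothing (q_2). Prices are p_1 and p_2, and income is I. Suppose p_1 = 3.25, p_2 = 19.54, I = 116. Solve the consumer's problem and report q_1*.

q_1* = 35.6923

Perfect substitutes: compare marginal utility per dollar. 6/p_1 vs 1/p_2 → 1.8462 vs 0.0512.
q_1 gives more utility per dollar, so spend all income on q_1: q_1* = I/p_1, q_2* = 0.
Numerically: q_1* = 35.6923, q_2* = 0.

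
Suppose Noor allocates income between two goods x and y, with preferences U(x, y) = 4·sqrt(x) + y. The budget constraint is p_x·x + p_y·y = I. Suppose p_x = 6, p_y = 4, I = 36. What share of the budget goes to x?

MU_x = 2/√x, MU_y = 1. Tangency: 2/√x = p_x/p_y.
Solve: √x = 2·p_y/p_x, so x*(p_x,p_y) = (2·p_y/p_x)², and y* = (I − p_x·x*)/p_y.
Plugging in: x* = (2·4/6)² = 1.7778, y* = 6.3333.
Expenditure on x: 6·1.7778 = 10.6667; share = 0.2963.

share on x = 0.2963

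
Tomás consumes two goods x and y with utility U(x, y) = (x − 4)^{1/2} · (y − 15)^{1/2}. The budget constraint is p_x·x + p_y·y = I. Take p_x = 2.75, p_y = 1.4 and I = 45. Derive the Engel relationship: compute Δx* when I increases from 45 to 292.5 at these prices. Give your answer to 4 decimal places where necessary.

MRS = (y−15)/(x−4). Tangency with p_x/p_y gives y−15 = (p_x/p_y)·(x−4).
Substituting into the budget: x* = 4 + 0.5·(I − 4·p_x − 15·p_y)/p_x, and y* = 15 + 0.5·(…)/p_y.
Discretionary income = 45 − 4·2.75 − 15·1.4 = 13; x* = 4 + 0.5·13/2.75 = 6.3636.
At I' = 292.5: x* = 51.3636. Change: 51.3636 − 6.3636 = 45.

Δx* = 45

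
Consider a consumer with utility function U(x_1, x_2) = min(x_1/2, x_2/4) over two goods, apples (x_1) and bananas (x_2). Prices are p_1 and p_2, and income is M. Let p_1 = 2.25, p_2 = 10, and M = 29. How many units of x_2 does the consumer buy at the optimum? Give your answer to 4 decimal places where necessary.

x_2* = 2.6067

With perfect complements, no substitution: consume in ratio x_1:x_2 = 2:4.
Budget: p_1·x_1 + p_2·2·x_1 = M, so (2·p_1 + 4·p_2)·x_1 = 2·M.
Demand: x_1*(p_1,p_2,M) = 2·M/(2·p_1 + 4·p_2), x_2* = 4·M/(2·p_1 + 4·p_2).
Here 2·2.25 + 4·10 = 44.5, giving x_2* = 2.6067.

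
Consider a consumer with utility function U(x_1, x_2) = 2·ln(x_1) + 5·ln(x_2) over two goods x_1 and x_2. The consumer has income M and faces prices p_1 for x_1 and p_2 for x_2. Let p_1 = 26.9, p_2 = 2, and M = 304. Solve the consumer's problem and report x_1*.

x_1* = 3.2289

Tangency: MRS = (2/5)·x_2/x_1 = p_1/p_2.
So 2·p_2·x_2 = 5·p_1·x_1; combined with the budget, a share 2/7 of income goes to x_1.
Demand: x_1*(p_1,p_2,M) = 2/7·M/p_1 and x_2* = 5/7·M/p_2.
At p_1=26.9, p_2=2, M=304: x_1* = 2/7·304/26.9 = 3.2289.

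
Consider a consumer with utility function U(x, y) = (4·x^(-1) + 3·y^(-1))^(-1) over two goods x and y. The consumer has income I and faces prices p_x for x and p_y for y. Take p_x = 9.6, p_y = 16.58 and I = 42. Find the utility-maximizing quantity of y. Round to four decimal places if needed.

y* = 1.3484

From the CES first-order condition, (4/3)·(y/x)^(2) = p_x/p_y.
Solve for the ratio: y/x = [(3/4)·p_x/p_y]^(0.5).
Substitute y = (y/x)·x into the budget: x* = I/(p_x + p_y·(y/x)).
Numerically y/x = 0.658983, so x* = 42/(9.6 + 16.58·0.658983) = 2.0462 and y* = 0.658983·2.0462 = 1.3484.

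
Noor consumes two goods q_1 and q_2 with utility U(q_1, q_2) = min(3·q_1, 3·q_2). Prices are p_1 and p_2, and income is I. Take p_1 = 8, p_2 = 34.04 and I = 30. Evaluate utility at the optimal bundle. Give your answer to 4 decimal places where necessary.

With perfect complements, no substitution: consume in ratio q_1:q_2 = 3:3.
Budget: p_1·q_1 + p_2·q_1 = I, so (3·p_1 + 3·p_2)·q_1 = 3·I.
Demand: q_1*(p_1,p_2,I) = 3·I/(3·p_1 + 3·p_2), q_2* = 3·I/(3·p_1 + 3·p_2).
Here 3·8 + 3·34.04 = 126.12, giving q_1* = 0.7136 and q_2* = 0.7136.
Utility at the optimum: U(0.7136, 0.7136) = 2.1408.

V = 2.1408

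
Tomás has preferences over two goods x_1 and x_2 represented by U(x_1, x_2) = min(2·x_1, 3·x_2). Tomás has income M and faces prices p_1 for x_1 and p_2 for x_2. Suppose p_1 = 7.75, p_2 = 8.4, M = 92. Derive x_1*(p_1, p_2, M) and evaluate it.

Leontief preferences: the optimum is at the kink where x_1/3 = x_2/2, i.e. x_2 = (2/3)·x_1.
Budget: p_1·x_1 + p_2·(2/3)·x_1 = M, so (3·p_1 + 2·p_2)·x_1 = 3·M.
Demand: x_1*(p_1,p_2,M) = 3·M/(3·p_1 + 2·p_2), x_2* = 2·M/(3·p_1 + 2·p_2).
Here 3·7.75 + 2·8.4 = 40.05, giving x_1* = 6.8914.

x_1* = 6.8914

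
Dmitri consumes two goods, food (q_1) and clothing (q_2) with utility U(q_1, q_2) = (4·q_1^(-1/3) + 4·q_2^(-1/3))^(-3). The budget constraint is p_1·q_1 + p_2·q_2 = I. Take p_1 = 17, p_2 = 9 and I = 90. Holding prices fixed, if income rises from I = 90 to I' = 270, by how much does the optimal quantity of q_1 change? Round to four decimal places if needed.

Δq_1* = 5.7141

From the CES first-order condition, (q_2/q_1)^(4/3) = p_1/p_2.
Solve for the ratio: q_2/q_1 = [p_1/p_2]^(0.75).
With the ratio pinned down, the budget gives q_1* = I/(p_1 + p_2·(q_2/q_1)) and q_2* = (q_2/q_1)·q_1*.
Numerically q_2/q_1 = 1.61122, so q_1* = 90/(17 + 9·1.61122) = 2.8571.
At I' = 270: q_1* = 8.5712. Change: 8.5712 − 2.8571 = 5.7141.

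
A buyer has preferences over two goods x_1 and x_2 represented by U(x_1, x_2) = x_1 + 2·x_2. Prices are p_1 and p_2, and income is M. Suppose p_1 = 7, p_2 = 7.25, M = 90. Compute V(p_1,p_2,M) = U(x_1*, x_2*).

Perfect substitutes: compare marginal utility per dollar. 1/p_1 vs 2/p_2 → 0.1429 vs 0.2759.
x_2 gives more utility per dollar, so spend all income on x_2: x_2* = M/p_2, x_1* = 0.
Numerically: x_1* = 0, x_2* = 12.4138.
Utility at the optimum: U(0, 12.4138) = 24.8276.

V = 24.8276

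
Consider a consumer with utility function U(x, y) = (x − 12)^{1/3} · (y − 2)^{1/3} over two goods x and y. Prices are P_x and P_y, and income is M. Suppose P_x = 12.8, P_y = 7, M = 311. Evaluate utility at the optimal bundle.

Let x' = x−12, y' = y−2. MRS = y'/x' = P_x/P_y.
Substituting into the budget: x* = 12 + 0.5·(M − 12·P_x − 2·P_y)/P_x, and y* = 2 + 0.5·(…)/P_y.
Discretionary income = 311 − 12·12.8 − 2·7 = 143.4; x* = 12 + 0.5·143.4/12.8 = 17.6016; y* = 2 + 0.5·143.4/7 = 12.2429.
Utility at the optimum: U(17.6016, 12.2429) = 3.8569.

V = 3.8569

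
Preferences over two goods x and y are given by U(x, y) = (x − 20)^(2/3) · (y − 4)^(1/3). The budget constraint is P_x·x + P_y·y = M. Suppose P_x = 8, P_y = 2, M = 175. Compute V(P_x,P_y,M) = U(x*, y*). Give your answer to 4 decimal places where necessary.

Substituting into the budget: x* = 20 + 2/3·(M − 20·P_x − 4·P_y)/P_x, and y* = 4 + 1/3·(…)/P_y.
Discretionary income = 175 − 20·8 − 4·2 = 7; x* = 20 + 2/3·7/8 = 20.5833; y* = 4 + 1/3·7/2 = 5.1667.
Utility at the optimum: U(20.5833, 5.1667) = 0.735.

V = 0.735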